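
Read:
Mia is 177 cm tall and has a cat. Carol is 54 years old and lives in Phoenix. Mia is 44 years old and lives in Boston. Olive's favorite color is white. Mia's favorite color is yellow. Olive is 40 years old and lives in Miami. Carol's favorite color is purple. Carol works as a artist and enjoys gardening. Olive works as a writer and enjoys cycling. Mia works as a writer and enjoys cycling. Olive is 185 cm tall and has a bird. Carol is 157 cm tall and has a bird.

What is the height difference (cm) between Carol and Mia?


|157 - 177| = 20

20


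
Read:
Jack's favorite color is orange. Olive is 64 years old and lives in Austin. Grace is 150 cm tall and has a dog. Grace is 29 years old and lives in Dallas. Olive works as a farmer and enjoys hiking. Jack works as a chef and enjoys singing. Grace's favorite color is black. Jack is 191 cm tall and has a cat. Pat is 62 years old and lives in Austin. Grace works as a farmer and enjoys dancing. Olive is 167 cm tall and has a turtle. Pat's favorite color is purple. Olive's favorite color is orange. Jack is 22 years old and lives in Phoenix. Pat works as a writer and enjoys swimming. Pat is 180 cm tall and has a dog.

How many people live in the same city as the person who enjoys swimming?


Person with hobby swimming is Pat, city Austin. Count = 2

2


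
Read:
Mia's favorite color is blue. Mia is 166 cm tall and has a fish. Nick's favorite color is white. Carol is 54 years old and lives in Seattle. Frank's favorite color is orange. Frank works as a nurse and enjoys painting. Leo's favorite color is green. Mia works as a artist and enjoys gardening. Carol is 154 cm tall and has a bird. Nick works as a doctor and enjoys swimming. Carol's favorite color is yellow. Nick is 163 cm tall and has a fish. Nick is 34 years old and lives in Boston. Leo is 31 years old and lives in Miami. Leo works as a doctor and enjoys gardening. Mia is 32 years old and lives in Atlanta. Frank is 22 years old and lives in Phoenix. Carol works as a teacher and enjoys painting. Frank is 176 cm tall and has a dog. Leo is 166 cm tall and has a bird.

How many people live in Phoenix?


Count in Phoenix: 1

1


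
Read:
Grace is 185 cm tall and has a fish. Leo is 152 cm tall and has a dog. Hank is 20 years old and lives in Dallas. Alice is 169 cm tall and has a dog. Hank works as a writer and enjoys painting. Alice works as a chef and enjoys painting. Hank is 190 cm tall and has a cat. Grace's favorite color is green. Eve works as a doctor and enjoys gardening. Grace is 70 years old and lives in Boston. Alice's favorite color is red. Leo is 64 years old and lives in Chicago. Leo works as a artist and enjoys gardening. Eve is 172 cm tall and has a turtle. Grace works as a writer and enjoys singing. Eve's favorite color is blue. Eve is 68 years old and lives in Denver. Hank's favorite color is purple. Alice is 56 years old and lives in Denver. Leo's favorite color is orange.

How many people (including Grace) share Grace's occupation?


Grace is a writer. Count = 2

2


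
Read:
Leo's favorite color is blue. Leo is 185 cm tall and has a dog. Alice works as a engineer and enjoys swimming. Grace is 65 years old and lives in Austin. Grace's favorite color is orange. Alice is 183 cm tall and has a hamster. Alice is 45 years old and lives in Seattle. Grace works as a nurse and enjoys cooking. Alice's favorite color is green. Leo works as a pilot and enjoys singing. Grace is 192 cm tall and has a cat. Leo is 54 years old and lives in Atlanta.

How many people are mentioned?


People: Grace, Alice, Leo. Count = 3

3


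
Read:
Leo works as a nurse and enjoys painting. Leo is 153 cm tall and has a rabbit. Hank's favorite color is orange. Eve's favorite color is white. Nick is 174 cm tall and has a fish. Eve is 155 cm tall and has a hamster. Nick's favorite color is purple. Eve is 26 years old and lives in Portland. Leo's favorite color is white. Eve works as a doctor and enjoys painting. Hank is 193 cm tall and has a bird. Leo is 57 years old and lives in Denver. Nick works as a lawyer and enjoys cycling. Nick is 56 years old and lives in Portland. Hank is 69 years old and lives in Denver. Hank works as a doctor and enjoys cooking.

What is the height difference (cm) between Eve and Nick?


|155 - 174| = 19

19


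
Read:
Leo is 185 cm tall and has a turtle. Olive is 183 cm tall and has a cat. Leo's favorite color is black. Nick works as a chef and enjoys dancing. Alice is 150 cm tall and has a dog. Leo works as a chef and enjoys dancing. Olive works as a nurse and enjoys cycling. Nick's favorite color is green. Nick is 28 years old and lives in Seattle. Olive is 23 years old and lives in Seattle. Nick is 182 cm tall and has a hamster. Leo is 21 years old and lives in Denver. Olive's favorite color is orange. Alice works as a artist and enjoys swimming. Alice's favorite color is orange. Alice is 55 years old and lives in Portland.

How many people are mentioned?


People: Olive, Leo, Nick, Alice. Count = 4

4


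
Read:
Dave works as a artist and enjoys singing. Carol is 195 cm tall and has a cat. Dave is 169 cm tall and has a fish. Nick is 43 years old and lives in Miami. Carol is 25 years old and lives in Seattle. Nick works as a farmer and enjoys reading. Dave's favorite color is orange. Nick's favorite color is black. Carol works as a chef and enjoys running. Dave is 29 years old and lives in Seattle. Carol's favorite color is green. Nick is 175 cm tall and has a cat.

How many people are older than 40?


Filter: 1

1


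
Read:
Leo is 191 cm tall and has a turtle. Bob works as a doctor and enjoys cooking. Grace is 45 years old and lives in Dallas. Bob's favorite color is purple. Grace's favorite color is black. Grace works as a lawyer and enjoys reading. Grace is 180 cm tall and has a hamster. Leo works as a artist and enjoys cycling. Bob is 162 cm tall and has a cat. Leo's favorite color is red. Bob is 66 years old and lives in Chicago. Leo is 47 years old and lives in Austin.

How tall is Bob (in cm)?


Bob is 162 cm tall

162


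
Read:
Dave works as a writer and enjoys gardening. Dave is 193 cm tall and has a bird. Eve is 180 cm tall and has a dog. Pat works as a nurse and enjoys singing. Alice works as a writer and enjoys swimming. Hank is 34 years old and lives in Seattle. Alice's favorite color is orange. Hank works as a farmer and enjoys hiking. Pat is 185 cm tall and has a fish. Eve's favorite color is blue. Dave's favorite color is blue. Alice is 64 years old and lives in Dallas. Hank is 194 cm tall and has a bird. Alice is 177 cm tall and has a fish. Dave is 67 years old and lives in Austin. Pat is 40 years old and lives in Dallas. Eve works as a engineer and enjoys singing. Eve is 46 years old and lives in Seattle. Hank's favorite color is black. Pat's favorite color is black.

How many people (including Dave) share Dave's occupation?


Dave is a writer. Count = 2

2


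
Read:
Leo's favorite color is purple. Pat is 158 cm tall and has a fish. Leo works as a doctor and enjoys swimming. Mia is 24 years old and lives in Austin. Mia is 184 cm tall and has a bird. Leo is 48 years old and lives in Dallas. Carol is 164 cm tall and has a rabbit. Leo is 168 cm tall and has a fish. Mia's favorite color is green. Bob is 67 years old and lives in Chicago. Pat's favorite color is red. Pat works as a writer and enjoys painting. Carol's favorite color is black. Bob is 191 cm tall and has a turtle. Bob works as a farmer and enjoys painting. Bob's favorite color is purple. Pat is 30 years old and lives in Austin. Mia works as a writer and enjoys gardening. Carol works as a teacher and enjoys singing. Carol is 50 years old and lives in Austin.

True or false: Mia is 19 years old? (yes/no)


Mia is actually 24. no

no


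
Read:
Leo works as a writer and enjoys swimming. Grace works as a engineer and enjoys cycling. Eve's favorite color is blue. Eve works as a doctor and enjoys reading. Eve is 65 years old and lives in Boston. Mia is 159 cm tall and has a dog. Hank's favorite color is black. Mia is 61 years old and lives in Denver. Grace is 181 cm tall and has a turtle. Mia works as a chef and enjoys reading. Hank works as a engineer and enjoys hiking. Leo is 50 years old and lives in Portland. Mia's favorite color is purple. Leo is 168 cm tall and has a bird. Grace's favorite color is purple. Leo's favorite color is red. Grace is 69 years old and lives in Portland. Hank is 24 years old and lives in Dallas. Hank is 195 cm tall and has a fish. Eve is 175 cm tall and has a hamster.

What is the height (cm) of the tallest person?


Tallest: Hank at 195 cm

195


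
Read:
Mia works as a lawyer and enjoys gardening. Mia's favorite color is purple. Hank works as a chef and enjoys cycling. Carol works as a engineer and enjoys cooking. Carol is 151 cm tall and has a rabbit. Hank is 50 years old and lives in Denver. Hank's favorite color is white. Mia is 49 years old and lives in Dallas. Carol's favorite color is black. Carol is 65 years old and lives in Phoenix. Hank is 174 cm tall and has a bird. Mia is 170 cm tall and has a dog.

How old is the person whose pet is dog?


Person with pet=dog is Mia, age 49

49


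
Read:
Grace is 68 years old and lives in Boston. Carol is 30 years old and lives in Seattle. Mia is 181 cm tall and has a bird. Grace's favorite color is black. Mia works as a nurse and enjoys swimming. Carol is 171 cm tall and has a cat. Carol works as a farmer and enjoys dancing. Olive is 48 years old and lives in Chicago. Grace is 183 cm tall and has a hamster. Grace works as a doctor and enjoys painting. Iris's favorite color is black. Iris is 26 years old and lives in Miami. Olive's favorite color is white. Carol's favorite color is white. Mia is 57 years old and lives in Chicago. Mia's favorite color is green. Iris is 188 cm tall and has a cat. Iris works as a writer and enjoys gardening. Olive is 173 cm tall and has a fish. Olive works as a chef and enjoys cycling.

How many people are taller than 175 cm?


Taller than 175: 3

3


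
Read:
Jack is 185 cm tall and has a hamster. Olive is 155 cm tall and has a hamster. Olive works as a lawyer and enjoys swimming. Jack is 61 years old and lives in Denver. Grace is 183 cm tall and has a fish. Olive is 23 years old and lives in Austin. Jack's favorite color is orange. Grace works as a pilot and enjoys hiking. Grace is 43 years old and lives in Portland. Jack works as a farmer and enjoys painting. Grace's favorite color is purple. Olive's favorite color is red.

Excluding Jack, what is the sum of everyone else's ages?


Sum (excluding Jack): 66

66


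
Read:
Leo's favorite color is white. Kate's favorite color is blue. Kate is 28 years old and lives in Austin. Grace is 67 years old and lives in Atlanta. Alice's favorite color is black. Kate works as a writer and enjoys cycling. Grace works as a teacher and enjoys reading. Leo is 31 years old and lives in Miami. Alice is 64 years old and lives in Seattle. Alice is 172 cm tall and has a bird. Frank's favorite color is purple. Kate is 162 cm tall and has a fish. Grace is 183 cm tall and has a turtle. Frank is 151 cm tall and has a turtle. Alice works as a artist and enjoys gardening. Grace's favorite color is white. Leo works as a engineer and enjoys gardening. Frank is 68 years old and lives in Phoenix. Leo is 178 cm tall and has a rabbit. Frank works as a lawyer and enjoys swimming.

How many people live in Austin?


Count in Austin: 1

1


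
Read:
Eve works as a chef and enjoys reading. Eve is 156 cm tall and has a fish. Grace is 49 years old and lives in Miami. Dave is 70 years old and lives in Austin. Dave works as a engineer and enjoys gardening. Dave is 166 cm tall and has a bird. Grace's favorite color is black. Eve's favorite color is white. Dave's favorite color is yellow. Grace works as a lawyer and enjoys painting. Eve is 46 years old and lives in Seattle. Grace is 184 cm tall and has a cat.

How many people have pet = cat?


Count: 1

1


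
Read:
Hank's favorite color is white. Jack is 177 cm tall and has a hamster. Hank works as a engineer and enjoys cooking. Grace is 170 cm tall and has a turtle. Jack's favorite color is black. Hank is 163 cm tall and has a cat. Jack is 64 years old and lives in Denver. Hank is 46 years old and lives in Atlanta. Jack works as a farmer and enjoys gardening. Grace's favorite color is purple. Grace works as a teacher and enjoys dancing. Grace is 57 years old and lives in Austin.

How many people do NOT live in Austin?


Not in Austin: 2

2


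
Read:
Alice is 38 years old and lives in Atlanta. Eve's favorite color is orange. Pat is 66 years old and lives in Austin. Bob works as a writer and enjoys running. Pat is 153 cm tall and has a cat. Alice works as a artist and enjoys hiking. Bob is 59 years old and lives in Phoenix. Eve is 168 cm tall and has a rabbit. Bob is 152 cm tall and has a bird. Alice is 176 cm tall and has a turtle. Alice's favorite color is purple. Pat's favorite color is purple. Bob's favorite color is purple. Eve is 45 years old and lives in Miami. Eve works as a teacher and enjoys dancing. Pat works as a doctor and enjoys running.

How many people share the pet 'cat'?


Count: 1

1


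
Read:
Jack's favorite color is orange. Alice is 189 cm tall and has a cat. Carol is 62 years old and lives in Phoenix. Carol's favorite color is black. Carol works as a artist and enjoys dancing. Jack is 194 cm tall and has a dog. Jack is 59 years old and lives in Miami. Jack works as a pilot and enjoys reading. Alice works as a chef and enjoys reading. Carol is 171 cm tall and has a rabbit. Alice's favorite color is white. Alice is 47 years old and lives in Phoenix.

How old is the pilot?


The pilot is Jack, age 59

59


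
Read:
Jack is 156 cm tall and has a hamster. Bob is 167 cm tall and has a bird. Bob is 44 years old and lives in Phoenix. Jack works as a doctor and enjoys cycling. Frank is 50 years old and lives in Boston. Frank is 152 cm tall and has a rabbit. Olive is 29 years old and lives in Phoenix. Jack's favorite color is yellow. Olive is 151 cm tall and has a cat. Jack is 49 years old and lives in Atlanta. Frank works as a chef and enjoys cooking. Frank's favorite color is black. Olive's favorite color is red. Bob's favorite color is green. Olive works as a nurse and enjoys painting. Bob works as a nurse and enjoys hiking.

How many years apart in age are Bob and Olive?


44 vs 29, diff = 15

15


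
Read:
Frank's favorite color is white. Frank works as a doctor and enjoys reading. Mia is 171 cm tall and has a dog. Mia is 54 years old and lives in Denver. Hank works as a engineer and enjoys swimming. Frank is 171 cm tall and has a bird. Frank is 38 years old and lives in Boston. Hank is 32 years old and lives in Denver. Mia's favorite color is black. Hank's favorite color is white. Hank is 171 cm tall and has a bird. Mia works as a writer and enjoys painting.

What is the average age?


Sum=124, n=3, avg=41.33

41.33


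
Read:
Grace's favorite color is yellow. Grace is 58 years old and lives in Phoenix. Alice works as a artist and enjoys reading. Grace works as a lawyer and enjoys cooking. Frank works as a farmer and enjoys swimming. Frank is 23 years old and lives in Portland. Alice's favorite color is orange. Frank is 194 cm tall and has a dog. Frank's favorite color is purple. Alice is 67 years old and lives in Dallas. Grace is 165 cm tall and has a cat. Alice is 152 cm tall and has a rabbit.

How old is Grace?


Grace is 58 years old

58


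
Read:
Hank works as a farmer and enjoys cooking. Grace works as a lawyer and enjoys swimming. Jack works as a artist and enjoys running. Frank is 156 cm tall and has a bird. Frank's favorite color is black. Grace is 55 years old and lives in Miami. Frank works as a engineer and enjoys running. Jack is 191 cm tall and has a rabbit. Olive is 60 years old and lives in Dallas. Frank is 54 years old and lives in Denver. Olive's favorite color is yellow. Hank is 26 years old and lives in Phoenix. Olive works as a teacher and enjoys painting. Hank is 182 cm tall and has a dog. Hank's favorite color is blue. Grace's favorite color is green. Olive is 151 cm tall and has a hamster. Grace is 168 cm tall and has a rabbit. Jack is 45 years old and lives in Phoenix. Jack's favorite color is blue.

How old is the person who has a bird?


Person with bird is Frank, age 54

54


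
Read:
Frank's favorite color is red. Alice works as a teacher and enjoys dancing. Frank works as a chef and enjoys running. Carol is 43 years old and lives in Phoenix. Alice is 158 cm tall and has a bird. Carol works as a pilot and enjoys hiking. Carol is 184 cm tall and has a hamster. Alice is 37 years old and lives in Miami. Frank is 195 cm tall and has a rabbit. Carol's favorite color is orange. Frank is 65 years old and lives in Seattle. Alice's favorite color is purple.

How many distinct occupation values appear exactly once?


Unique occupation values: 3

3


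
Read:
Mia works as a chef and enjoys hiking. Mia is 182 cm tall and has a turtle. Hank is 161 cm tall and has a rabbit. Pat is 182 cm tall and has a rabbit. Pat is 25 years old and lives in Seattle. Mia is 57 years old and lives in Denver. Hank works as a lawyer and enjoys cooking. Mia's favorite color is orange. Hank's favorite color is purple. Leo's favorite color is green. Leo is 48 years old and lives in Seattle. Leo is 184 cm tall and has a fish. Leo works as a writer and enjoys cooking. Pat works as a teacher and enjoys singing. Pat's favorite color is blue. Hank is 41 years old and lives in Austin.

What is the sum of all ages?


25+41+48+57 = 171

171


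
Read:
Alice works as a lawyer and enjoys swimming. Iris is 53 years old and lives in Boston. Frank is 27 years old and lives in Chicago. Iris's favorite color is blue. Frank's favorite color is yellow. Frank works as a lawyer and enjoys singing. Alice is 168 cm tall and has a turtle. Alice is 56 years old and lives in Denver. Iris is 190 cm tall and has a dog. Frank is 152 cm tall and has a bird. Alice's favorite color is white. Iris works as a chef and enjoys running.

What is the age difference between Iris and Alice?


|53 - 56| = 3

3


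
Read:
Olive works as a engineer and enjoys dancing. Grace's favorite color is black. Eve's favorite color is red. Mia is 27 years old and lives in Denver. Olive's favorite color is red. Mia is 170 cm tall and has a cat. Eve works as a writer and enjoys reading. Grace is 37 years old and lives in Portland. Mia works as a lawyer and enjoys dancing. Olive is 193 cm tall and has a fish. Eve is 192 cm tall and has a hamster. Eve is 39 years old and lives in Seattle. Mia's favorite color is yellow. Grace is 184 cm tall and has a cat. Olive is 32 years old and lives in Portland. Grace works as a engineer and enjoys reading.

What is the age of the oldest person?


Oldest: Eve at 39

39


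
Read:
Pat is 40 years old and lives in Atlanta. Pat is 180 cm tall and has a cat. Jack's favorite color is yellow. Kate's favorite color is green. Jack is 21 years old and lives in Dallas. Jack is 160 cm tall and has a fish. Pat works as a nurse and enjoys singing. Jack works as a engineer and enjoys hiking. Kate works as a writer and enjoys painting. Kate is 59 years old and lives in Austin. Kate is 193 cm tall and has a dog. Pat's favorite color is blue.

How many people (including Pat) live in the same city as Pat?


Pat lives in Atlanta. Count = 1

1


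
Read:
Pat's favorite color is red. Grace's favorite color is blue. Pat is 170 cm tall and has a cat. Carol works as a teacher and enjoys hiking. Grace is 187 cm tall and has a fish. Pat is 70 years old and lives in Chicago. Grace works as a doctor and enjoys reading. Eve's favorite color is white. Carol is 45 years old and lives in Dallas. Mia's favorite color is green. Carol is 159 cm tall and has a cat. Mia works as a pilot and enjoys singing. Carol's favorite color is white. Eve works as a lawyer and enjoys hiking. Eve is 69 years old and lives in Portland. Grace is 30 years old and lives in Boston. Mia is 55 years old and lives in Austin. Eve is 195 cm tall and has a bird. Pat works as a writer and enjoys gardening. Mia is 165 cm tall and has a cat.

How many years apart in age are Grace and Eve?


30 vs 69, diff = 39

39


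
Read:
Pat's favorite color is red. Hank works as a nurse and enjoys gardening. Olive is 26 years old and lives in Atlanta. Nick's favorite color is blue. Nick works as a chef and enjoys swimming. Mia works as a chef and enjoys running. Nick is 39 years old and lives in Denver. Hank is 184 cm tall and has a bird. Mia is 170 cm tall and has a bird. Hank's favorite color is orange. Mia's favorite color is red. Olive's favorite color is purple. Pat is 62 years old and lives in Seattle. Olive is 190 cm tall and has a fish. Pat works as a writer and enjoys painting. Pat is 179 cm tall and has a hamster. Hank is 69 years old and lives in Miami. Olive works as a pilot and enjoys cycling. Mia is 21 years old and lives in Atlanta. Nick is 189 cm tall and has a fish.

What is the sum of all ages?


62+69+21+26+39 = 217

217


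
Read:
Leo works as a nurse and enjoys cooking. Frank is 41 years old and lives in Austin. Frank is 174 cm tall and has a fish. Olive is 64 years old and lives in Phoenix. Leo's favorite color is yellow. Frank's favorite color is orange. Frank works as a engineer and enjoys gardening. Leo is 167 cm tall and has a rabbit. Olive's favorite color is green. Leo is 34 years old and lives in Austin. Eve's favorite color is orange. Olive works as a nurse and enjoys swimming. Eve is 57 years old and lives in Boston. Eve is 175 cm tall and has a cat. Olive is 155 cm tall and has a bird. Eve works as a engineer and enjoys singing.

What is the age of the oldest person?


Oldest: Olive at 64

64


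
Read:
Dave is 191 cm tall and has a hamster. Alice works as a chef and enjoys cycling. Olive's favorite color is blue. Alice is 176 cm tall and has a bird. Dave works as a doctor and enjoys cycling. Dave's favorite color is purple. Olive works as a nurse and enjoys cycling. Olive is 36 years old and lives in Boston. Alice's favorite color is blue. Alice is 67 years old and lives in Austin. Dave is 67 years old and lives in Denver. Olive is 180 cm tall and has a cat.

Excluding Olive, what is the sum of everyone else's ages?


Sum (excluding Olive): 134

134


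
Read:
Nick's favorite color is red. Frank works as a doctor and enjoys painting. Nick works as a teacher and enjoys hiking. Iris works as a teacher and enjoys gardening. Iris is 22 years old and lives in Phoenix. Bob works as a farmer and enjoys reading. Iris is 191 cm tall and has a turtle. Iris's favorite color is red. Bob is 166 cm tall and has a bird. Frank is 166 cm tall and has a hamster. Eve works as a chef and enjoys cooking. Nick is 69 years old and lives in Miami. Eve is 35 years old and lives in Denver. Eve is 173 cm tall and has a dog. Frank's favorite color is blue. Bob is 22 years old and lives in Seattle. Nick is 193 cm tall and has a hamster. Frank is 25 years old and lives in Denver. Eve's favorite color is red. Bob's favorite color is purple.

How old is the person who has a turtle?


Person with turtle is Iris, age 22

22


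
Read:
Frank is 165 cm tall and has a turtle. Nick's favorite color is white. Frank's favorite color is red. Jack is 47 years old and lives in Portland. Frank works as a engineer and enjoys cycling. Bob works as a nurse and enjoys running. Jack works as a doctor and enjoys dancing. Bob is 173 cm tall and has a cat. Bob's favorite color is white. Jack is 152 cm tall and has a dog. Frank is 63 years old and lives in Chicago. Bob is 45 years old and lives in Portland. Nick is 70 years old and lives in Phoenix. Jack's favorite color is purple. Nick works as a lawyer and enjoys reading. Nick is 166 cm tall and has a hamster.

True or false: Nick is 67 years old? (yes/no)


Nick is actually 70. no

no


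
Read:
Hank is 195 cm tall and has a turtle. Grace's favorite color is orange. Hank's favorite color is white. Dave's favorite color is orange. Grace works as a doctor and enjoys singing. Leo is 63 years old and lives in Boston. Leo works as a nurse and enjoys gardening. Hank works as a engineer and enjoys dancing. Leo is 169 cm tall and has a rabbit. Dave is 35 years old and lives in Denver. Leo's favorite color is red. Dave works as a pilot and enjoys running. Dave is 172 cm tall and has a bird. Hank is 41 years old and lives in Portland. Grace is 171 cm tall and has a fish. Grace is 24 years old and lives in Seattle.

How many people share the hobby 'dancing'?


Count: 1

1


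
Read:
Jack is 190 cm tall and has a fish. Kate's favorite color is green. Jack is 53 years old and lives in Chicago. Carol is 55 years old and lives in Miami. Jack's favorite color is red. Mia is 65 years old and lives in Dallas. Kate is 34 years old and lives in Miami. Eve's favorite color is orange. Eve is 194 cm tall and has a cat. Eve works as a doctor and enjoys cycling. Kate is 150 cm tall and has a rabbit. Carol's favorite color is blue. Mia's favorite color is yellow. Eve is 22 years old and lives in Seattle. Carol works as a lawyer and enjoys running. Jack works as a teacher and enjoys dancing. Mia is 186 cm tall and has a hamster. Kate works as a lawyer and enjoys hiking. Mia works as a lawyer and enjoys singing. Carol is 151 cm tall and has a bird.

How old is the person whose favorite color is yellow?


Person with favorite color=yellow is Mia, age 65

65


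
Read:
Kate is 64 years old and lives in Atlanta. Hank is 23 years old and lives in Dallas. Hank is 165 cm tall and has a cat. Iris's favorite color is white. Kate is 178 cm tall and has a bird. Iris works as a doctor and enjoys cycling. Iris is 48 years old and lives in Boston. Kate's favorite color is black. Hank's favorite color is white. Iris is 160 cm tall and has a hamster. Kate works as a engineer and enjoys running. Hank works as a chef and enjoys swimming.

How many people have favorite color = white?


Count: 2

2


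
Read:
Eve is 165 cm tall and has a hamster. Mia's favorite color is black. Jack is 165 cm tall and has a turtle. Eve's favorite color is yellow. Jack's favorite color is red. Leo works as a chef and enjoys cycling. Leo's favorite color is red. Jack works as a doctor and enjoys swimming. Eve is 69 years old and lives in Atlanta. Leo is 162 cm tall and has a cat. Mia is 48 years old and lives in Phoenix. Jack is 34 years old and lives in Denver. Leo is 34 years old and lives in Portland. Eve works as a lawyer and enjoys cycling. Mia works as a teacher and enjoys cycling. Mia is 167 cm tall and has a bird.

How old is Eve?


Eve is 69 years old

69


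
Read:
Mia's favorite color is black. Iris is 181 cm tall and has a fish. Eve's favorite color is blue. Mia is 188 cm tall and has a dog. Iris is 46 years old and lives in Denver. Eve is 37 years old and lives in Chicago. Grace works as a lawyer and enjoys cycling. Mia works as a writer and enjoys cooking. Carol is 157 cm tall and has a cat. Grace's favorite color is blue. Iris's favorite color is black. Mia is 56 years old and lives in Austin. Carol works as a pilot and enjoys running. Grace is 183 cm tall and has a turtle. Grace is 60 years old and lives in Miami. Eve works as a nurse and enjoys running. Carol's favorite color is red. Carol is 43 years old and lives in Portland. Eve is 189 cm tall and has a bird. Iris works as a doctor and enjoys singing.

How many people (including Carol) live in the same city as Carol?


Carol lives in Portland. Count = 1

1


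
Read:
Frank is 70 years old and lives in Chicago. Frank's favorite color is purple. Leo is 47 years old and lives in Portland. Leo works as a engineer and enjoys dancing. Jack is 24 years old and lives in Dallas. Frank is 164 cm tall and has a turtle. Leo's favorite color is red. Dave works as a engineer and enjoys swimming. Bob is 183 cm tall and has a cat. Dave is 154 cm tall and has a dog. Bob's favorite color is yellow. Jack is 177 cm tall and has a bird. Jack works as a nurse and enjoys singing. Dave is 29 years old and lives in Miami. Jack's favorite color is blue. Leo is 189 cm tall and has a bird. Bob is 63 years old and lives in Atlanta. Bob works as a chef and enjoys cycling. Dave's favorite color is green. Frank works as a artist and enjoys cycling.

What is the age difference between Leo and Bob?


|47 - 63| = 16

16


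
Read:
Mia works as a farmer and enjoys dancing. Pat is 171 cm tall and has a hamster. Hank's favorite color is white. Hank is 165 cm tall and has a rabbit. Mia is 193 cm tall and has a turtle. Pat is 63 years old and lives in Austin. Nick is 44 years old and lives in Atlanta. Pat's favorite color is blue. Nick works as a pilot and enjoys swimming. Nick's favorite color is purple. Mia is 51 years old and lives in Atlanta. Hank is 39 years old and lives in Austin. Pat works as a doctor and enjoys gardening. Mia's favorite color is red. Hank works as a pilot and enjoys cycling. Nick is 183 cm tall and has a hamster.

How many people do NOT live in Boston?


Not in Boston: 4

4


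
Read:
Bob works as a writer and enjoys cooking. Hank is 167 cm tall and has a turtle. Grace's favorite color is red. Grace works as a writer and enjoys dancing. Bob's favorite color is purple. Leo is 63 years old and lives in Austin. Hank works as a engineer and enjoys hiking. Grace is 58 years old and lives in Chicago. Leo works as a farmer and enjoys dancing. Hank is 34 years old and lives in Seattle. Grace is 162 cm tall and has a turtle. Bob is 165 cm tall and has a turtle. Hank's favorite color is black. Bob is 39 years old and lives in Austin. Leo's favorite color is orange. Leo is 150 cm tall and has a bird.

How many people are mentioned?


People: Bob, Grace, Leo, Hank. Count = 4

4


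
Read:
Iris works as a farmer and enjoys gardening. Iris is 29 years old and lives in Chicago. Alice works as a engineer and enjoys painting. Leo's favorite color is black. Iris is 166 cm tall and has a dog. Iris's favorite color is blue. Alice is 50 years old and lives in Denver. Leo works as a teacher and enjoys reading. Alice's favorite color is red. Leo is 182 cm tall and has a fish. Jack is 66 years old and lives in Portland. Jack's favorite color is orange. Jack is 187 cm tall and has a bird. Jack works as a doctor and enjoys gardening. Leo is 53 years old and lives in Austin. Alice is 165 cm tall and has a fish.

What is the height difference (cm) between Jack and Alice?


|187 - 165| = 22

22


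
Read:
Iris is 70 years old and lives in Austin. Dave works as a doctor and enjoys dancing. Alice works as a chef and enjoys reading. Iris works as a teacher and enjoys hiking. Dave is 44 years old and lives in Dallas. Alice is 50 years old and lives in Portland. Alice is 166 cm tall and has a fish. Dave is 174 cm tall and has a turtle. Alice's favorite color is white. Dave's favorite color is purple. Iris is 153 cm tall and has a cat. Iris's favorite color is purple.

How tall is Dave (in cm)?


Dave is 174 cm tall

174


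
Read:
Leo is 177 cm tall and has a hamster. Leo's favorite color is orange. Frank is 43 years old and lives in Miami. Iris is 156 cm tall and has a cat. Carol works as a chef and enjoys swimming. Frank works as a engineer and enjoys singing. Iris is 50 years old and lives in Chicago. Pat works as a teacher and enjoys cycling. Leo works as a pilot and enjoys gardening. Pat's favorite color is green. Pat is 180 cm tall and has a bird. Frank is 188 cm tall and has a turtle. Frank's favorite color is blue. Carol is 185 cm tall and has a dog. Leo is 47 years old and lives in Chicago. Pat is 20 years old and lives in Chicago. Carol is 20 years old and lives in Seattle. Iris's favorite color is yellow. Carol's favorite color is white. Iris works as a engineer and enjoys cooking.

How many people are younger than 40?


Filter: 2

2


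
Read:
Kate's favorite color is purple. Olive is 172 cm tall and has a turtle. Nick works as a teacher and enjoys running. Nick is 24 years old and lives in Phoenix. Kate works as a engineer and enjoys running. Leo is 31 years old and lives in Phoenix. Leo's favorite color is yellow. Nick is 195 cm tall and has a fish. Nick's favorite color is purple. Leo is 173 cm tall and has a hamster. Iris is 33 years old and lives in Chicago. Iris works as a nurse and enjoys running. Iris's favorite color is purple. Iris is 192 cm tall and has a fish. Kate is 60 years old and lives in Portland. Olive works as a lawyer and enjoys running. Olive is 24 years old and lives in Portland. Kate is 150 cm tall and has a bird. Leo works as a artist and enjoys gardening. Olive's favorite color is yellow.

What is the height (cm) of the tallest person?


Tallest: Nick at 195 cm

195


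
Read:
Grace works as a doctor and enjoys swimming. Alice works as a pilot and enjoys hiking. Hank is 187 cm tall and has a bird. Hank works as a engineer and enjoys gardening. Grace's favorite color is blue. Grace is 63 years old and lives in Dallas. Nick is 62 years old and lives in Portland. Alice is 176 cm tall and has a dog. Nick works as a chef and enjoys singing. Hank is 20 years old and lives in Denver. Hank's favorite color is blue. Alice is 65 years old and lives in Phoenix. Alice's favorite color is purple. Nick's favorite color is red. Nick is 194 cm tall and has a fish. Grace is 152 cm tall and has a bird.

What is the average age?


Sum=210, n=4, avg=52.5

52.5


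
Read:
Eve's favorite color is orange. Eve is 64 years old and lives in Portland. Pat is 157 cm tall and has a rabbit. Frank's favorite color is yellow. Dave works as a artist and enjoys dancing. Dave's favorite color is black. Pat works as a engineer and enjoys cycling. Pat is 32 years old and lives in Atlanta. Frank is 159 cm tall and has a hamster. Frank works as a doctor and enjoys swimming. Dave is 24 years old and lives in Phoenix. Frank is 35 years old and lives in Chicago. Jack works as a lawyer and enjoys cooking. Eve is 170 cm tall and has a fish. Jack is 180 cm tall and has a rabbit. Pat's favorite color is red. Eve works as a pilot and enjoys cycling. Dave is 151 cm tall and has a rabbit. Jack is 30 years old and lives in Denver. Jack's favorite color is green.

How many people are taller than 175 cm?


Taller than 175: 1

1


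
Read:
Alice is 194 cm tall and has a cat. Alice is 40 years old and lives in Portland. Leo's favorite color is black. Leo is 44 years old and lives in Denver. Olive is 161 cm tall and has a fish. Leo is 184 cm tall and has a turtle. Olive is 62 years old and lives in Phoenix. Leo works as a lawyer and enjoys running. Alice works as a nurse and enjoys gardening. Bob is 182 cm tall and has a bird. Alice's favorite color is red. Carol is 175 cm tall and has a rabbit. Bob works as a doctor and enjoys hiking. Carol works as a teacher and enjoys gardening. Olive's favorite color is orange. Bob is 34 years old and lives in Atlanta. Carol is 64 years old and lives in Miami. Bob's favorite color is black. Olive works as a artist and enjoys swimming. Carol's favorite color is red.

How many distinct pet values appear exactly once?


Unique pet values: 5

5


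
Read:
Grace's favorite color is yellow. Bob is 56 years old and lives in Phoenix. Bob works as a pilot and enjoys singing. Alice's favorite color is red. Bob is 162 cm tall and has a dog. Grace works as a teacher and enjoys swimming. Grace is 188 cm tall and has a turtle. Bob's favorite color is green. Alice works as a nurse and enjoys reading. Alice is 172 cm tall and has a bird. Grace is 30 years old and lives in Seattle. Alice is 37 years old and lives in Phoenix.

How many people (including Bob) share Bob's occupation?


Bob is a pilot. Count = 1

1


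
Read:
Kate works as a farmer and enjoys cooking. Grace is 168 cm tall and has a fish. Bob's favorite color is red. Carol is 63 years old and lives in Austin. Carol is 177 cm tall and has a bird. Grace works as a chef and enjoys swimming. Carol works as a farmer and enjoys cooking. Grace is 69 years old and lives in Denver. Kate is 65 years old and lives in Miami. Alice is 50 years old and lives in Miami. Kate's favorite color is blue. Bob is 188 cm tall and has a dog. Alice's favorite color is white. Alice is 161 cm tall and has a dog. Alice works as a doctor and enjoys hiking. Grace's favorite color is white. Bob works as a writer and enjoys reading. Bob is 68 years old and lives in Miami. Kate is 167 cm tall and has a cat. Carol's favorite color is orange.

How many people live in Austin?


Count in Austin: 1

1


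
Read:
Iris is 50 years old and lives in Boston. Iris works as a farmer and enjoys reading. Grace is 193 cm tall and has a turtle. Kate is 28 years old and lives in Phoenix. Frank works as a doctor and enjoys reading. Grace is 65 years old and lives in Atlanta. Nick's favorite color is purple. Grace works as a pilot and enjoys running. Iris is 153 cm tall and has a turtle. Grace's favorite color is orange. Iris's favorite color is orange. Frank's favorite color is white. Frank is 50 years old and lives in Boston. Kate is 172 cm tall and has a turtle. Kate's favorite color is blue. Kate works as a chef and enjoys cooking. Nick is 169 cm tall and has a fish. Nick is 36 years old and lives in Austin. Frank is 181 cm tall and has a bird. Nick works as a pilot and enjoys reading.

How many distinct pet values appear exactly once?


Unique pet values: 2

2


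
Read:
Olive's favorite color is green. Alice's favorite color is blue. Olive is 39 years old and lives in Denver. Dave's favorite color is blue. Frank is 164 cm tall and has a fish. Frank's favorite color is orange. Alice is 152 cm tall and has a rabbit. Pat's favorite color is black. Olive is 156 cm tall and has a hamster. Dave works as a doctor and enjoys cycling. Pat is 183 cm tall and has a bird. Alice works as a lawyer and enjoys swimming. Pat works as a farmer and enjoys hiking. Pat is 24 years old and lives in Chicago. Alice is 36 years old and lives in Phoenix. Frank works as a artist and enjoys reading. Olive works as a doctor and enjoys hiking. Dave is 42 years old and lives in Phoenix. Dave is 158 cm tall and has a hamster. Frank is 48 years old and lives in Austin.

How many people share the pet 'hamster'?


Count: 2

2


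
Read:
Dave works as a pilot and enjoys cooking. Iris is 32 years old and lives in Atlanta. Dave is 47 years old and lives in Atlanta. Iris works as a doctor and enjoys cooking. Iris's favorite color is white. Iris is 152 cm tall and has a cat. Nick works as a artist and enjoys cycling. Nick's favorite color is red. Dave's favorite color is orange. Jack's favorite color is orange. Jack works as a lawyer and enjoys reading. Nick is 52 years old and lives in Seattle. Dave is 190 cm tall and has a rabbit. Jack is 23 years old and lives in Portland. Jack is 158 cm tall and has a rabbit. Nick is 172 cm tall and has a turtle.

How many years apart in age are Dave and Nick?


47 vs 52, diff = 5

5


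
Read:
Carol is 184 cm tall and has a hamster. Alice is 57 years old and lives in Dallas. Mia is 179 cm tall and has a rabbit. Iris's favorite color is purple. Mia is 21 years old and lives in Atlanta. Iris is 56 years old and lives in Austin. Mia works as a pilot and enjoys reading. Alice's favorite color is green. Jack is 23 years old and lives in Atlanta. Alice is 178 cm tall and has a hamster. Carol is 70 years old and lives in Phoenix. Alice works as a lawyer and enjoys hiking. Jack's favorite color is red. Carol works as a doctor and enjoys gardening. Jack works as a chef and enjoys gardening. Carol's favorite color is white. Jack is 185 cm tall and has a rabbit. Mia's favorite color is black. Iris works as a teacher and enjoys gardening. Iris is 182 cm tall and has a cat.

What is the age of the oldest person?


Oldest: Carol at 70

70


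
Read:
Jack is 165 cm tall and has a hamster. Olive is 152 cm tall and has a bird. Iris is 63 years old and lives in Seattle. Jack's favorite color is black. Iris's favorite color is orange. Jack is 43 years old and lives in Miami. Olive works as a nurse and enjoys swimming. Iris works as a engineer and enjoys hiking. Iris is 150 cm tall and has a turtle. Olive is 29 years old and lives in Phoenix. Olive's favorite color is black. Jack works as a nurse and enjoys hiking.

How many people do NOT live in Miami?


Not in Miami: 2

2
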